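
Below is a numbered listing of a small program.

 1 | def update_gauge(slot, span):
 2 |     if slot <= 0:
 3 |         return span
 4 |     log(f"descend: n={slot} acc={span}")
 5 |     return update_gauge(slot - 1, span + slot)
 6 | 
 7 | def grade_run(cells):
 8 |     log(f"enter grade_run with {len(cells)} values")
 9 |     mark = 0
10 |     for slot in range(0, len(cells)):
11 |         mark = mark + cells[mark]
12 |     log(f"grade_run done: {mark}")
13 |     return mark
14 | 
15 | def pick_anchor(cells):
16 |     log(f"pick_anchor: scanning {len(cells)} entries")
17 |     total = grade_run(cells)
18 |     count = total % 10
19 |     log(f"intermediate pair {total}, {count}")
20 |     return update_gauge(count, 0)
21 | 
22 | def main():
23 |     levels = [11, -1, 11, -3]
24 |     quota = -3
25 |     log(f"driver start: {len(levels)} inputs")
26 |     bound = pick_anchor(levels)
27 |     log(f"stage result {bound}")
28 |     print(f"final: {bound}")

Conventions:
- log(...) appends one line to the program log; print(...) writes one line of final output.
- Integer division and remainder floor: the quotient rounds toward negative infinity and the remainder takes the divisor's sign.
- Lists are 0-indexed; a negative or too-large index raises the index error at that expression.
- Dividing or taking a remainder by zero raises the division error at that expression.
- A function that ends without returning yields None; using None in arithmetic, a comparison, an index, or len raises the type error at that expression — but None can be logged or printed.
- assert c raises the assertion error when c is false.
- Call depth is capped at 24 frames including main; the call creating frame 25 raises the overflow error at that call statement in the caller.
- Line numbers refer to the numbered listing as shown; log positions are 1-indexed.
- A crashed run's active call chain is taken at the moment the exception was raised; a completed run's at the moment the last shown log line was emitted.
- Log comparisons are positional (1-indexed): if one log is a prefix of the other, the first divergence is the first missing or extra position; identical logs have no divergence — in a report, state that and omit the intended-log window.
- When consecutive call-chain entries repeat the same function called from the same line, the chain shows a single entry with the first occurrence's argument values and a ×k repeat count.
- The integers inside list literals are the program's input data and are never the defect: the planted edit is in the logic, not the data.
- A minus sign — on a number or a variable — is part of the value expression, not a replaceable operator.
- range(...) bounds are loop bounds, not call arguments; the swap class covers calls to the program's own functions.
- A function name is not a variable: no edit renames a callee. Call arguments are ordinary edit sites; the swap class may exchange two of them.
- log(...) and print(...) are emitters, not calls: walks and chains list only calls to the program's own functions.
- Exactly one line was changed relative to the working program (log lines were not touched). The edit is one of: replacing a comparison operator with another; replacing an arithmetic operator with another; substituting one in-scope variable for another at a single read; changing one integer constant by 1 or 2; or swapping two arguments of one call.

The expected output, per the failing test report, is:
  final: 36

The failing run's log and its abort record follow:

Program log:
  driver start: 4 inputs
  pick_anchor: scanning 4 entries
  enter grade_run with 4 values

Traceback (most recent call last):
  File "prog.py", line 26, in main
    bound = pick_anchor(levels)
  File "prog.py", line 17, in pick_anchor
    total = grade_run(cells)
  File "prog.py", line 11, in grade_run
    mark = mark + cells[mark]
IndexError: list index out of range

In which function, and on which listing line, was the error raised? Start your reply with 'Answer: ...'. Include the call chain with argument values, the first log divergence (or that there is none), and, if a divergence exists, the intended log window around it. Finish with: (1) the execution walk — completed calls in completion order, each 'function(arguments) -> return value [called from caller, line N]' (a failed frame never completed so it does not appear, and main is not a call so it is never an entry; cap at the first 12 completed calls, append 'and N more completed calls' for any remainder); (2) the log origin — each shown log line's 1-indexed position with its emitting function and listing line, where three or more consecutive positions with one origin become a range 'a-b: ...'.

Answer: the error was raised in grade_run, line 11.
The tell: The faulty run's log stops after 3 lines; the working version's next line would be 'grade_run done: 18'.
Call chain: main -> pick_anchor([11, -1, 11, -3]) (called at line 26) -> grade_run([11, -1, 11, -3]) (called at line 17).
First divergence: position 4; the shown log stops at 3 lines while the working version next logs 'grade_run done: 18'.
Intended log window:
  2: pick_anchor: scanning 4 entries
  3: enter grade_run with 4 values
  4: grade_run done: 18
  5: intermediate pair 18, 8
Execution walk:
  (no call completed)
Log origin:
  1: logged in main at line 25
  2: logged in pick_anchor at line 16
  3: logged in grade_run at line 8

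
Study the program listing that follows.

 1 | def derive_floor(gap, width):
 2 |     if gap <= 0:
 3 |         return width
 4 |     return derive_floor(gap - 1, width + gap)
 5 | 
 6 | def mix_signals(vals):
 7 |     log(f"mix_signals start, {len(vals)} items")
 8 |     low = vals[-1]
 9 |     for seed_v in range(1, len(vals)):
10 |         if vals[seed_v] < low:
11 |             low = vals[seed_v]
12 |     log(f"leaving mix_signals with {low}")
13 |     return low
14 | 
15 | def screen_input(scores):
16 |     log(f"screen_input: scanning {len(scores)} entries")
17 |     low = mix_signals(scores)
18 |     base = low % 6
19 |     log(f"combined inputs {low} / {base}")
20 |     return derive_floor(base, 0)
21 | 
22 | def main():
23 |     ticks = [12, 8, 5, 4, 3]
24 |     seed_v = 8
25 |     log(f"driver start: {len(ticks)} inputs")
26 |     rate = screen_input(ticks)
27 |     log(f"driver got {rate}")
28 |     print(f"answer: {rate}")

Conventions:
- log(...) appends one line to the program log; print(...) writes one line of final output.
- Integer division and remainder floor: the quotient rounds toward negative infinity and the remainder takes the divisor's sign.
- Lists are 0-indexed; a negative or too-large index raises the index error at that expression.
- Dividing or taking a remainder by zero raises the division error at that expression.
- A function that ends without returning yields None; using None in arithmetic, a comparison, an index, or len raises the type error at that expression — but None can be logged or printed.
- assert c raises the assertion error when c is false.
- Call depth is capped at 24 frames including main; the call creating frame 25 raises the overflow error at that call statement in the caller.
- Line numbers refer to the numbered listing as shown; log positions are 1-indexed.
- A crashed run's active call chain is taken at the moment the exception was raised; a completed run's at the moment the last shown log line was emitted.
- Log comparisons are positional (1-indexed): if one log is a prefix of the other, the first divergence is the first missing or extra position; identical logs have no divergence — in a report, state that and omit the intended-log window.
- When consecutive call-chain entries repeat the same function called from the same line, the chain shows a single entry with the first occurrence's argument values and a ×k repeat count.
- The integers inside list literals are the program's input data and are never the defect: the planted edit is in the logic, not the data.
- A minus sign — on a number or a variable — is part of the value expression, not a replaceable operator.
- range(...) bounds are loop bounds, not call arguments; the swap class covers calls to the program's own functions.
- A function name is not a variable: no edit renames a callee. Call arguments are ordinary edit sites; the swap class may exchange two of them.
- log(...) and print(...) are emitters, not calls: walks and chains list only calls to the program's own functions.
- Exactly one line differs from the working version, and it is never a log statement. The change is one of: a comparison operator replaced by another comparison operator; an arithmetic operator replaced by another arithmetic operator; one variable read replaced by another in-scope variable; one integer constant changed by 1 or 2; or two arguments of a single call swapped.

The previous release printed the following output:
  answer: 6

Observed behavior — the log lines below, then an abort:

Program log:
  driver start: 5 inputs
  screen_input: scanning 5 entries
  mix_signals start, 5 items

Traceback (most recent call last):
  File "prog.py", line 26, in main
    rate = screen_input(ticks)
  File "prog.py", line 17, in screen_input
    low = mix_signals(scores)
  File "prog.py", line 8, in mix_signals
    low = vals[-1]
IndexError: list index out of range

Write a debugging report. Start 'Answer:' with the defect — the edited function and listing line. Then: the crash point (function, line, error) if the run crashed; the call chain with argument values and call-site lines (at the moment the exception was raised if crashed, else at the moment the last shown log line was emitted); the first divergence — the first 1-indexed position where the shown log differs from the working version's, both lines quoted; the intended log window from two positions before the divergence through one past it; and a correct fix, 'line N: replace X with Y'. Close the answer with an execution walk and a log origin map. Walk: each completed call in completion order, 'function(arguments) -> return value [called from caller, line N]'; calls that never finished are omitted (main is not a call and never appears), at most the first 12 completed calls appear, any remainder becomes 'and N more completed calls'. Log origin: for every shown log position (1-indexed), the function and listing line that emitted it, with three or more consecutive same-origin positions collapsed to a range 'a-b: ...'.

Answer: the defect is in mix_signals at line 8.
Key fact: The faulty run's log stops after 3 lines; the working version's next line would be 'leaving mix_signals with 3'.
Crash: mix_signals, line 8, IndexError.
Call chain: main -> screen_input([12, 8, 5, 4, 3]) (called at line 26) -> mix_signals([12, 8, 5, 4, 3]) (called at line 17).
First divergence: position 4 — after 3 matching lines the faulty run goes silent; intended next line 'leaving mix_signals with 3'.
Intended log window:
  2: screen_input: scanning 5 entries
  3: mix_signals start, 5 items
  4: leaving mix_signals with 3
  5: combined inputs 3 / 3
Execution walk:
  (no call completed)
Log origins:
  1: from main, line 25
  2: from screen_input, line 16
  3: from mix_signals, line 7
A correct fix: line 8: replace `-1` with `0`.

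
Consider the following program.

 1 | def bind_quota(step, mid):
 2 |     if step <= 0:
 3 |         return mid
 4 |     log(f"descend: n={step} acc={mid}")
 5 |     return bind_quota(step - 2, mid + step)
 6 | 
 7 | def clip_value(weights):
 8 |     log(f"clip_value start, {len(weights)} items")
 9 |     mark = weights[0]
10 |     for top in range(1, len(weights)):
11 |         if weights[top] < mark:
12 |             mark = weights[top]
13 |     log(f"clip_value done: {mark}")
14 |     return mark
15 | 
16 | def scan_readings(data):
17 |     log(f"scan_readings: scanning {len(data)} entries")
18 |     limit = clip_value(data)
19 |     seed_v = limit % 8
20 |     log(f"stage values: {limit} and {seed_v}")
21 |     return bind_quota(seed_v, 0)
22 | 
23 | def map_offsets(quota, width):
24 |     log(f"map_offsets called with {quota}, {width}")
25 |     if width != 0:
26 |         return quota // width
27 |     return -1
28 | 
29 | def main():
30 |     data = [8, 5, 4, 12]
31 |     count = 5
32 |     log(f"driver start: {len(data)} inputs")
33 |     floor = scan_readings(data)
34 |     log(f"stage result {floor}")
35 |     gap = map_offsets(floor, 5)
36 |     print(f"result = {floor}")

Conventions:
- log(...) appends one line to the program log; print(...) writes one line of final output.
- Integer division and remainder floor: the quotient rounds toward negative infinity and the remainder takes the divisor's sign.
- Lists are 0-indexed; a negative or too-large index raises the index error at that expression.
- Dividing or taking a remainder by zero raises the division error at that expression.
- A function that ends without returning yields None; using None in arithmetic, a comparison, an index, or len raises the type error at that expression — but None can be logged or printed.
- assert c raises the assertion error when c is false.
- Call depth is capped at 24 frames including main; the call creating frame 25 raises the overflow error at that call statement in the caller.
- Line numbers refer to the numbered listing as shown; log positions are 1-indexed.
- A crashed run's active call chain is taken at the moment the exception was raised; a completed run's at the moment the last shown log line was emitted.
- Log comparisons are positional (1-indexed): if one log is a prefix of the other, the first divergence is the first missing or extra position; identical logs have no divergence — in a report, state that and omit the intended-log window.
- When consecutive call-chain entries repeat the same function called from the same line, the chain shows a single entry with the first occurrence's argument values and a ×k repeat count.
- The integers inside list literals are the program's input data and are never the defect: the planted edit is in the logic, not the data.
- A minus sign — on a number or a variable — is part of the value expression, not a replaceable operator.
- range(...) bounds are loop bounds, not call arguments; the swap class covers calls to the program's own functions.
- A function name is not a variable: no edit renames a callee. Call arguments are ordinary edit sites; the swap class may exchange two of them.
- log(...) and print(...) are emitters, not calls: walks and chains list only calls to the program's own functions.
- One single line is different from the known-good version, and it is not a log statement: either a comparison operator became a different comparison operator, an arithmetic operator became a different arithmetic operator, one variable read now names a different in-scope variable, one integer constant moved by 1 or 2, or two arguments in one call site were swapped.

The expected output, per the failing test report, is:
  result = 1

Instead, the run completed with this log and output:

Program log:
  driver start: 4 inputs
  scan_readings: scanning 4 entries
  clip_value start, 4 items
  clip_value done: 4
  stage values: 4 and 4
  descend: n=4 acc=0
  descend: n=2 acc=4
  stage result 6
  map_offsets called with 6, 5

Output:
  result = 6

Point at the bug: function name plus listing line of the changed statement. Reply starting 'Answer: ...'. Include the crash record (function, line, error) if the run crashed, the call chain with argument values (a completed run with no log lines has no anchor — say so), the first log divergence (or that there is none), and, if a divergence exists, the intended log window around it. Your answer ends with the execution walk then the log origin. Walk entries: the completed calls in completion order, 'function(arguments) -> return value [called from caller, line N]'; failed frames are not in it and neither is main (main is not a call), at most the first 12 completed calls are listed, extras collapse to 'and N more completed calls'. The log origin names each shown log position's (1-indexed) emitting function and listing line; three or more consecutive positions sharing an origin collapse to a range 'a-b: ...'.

Answer: the defect is in main at line 36.
Key observation: The logs agree in full; only the final output differs.
Call chain: main -> map_offsets(6, 5) (called at line 35).
First divergence: none (the log streams are identical).
Execution walk:
  clip_value([8, 5, 4, 12]) -> 4  [called from scan_readings, line 18]
  bind_quota(0, 6) -> 6  [called from bind_quota, line 5]
  bind_quota(2, 4) -> 6  [called from bind_quota, line 5]
  bind_quota(4, 0) -> 6  [called from scan_readings, line 21]
  scan_readings([8, 5, 4, 12]) -> 6  [called from main, line 33]
  map_offsets(6, 5) -> 1  [called from main, line 35]
Log origin:
  1 — main, line 32
  2 — scan_readings, line 17
  3 — clip_value, line 8
  4 — clip_value, line 13
  5 — scan_readings, line 20
  6 — bind_quota, line 4
  7 — bind_quota, line 4
  8 — main, line 34
  9 — map_offsets, line 24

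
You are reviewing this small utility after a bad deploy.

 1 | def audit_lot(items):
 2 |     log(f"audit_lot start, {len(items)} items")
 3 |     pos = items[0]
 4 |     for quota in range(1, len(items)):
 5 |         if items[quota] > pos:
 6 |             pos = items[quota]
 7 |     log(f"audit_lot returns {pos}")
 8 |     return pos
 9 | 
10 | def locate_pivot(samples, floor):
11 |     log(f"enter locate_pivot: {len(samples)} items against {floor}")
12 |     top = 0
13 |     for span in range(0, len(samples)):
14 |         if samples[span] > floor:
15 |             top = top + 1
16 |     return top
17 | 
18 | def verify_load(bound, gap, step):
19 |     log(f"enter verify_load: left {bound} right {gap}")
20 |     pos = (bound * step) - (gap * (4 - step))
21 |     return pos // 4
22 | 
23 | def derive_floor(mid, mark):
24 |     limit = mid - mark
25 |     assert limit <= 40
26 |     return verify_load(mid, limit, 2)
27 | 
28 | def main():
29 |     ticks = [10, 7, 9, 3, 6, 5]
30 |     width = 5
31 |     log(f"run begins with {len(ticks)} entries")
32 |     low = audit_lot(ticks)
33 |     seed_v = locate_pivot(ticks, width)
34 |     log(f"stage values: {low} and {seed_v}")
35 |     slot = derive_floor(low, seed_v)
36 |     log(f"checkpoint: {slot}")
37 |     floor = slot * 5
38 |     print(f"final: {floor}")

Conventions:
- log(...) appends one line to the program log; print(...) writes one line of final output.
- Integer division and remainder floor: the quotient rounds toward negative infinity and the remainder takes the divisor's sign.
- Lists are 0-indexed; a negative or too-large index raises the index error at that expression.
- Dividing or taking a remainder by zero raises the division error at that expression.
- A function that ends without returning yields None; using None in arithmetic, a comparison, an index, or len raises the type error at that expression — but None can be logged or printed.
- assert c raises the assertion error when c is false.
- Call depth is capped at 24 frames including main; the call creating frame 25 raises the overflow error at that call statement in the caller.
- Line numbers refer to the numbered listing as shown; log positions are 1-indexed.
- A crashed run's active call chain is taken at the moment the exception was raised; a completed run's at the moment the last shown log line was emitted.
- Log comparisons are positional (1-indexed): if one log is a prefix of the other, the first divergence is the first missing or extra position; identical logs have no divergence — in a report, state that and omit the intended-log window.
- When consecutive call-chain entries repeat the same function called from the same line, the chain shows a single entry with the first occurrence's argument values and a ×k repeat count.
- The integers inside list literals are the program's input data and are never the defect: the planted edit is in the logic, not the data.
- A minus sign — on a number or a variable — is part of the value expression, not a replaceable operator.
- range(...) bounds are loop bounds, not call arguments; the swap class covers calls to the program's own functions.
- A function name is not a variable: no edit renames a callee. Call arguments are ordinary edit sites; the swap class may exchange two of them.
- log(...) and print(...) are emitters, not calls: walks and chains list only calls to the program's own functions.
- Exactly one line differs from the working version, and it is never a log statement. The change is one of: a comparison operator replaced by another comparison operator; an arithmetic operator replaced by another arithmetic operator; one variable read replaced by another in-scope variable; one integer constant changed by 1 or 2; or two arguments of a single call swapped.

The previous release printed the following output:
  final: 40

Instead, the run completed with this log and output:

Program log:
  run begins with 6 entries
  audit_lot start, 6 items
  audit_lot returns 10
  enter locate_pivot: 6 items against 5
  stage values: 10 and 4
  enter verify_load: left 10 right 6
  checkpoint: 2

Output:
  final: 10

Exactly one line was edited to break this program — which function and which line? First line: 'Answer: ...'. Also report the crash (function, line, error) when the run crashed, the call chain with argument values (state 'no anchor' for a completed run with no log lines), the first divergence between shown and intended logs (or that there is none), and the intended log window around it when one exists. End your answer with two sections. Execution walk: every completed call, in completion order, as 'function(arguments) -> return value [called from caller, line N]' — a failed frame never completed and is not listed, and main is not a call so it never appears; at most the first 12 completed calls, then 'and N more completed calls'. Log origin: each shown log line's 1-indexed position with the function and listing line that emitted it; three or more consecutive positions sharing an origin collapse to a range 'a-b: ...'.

Answer: the defect is in verify_load at line 20.
Key observation: Log line 7 is where behavior first shows: 'checkpoint: 2' appears instead of 'checkpoint: 8'.
Call chain: main.
First divergence: position 7; shown 'checkpoint: 2' vs intended 'checkpoint: 8'.
Intended log window:
  5: stage values: 10 and 4
  6: enter verify_load: left 10 right 6
  7: checkpoint: 8
Execution walk:
  audit_lot([10, 7, 9, 3, 6, 5]) -> 10  [called from main, line 32]
  locate_pivot([10, 7, 9, 3, 6, 5], 5) -> 4  [called from main, line 33]
  verify_load(10, 6, 2) -> 2  [called from derive_floor, line 26]
  derive_floor(10, 4) -> 2  [called from main, line 35]
Log origins:
  1: from main, line 31
  2: from audit_lot, line 2
  3: from audit_lot, line 7
  4: from locate_pivot, line 11
  5: from main, line 34
  6: from verify_load, line 19
  7: from main, line 36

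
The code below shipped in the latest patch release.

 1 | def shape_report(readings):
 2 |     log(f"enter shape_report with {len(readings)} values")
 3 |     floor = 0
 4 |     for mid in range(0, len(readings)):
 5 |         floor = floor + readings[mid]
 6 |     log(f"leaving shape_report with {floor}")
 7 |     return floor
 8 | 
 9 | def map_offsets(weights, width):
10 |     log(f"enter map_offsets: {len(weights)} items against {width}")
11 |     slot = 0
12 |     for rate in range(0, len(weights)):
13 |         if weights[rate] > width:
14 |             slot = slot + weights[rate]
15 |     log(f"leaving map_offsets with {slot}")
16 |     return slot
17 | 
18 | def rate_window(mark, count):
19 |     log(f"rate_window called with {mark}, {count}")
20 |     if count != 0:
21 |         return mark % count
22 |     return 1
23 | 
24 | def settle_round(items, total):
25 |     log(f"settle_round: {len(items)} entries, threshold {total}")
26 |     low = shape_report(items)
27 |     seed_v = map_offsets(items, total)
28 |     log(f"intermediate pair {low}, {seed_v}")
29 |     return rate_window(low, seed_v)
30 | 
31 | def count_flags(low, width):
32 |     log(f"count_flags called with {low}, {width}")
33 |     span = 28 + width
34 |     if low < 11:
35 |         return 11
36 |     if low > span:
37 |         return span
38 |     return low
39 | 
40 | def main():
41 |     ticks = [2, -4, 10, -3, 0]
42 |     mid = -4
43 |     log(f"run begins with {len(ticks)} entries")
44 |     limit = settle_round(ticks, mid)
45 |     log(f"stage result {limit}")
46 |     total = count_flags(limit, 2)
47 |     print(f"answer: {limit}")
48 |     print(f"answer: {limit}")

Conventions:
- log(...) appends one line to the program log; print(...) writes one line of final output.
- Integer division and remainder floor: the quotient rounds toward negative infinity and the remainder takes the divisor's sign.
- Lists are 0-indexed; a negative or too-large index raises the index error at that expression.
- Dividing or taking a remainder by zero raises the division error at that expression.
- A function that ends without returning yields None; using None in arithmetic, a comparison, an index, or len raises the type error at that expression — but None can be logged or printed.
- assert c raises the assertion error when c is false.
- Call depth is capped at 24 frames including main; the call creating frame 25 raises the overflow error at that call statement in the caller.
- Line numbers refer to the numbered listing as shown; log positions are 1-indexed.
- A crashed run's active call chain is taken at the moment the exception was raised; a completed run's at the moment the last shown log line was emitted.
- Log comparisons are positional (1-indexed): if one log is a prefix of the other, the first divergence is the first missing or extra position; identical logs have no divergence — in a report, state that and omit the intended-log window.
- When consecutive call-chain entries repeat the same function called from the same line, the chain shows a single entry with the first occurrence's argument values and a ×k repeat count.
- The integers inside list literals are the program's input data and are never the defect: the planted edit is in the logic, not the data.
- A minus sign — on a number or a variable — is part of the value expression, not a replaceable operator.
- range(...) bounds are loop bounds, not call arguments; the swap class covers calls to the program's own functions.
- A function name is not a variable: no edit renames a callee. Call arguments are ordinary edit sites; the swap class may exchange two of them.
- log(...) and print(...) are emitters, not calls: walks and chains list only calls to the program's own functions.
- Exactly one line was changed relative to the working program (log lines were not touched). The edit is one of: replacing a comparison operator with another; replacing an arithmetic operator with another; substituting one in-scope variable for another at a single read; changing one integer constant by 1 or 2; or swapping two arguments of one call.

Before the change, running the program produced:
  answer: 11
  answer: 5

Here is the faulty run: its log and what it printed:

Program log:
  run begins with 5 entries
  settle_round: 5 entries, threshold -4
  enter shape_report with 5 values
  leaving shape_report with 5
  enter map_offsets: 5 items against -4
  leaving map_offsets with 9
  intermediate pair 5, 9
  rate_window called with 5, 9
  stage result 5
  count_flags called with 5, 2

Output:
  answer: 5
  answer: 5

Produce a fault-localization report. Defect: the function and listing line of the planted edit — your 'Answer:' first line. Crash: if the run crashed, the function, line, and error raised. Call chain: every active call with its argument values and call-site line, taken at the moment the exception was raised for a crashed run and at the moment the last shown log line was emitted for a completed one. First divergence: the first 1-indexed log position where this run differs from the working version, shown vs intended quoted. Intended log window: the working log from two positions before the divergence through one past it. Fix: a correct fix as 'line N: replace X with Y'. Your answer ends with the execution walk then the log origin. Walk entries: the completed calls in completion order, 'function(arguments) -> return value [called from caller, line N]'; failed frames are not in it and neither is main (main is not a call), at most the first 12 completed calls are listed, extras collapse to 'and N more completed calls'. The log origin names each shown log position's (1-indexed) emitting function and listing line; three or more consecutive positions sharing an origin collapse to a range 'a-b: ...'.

Answer: the defect is in main at line 47.
Core observation: The two runs log identically and part ways only at the printed values.
Call chain: main -> count_flags(5, 2) (called at line 46).
First divergence: none — the logs agree in full.
Execution walk:
  shape_report([2, -4, 10, -3, 0]) -> 5  [called from settle_round, line 26]
  map_offsets([2, -4, 10, -3, 0], -4) -> 9  [called from settle_round, line 27]
  rate_window(5, 9) -> 5  [called from settle_round, line 29]
  settle_round([2, -4, 10, -3, 0], -4) -> 5  [called from main, line 44]
  count_flags(5, 2) -> 11  [called from main, line 46]
Log origin:
  1: logged in main at line 43
  2: logged in settle_round at line 25
  3: logged in shape_report at line 2
  4: logged in shape_report at line 6
  5: logged in map_offsets at line 10
  6: logged in map_offsets at line 15
  7: logged in settle_round at line 28
  8: logged in rate_window at line 19
  9: logged in main at line 45
  10: logged in count_flags at line 32
A correct fix: line 47: replace `limit` with `total`.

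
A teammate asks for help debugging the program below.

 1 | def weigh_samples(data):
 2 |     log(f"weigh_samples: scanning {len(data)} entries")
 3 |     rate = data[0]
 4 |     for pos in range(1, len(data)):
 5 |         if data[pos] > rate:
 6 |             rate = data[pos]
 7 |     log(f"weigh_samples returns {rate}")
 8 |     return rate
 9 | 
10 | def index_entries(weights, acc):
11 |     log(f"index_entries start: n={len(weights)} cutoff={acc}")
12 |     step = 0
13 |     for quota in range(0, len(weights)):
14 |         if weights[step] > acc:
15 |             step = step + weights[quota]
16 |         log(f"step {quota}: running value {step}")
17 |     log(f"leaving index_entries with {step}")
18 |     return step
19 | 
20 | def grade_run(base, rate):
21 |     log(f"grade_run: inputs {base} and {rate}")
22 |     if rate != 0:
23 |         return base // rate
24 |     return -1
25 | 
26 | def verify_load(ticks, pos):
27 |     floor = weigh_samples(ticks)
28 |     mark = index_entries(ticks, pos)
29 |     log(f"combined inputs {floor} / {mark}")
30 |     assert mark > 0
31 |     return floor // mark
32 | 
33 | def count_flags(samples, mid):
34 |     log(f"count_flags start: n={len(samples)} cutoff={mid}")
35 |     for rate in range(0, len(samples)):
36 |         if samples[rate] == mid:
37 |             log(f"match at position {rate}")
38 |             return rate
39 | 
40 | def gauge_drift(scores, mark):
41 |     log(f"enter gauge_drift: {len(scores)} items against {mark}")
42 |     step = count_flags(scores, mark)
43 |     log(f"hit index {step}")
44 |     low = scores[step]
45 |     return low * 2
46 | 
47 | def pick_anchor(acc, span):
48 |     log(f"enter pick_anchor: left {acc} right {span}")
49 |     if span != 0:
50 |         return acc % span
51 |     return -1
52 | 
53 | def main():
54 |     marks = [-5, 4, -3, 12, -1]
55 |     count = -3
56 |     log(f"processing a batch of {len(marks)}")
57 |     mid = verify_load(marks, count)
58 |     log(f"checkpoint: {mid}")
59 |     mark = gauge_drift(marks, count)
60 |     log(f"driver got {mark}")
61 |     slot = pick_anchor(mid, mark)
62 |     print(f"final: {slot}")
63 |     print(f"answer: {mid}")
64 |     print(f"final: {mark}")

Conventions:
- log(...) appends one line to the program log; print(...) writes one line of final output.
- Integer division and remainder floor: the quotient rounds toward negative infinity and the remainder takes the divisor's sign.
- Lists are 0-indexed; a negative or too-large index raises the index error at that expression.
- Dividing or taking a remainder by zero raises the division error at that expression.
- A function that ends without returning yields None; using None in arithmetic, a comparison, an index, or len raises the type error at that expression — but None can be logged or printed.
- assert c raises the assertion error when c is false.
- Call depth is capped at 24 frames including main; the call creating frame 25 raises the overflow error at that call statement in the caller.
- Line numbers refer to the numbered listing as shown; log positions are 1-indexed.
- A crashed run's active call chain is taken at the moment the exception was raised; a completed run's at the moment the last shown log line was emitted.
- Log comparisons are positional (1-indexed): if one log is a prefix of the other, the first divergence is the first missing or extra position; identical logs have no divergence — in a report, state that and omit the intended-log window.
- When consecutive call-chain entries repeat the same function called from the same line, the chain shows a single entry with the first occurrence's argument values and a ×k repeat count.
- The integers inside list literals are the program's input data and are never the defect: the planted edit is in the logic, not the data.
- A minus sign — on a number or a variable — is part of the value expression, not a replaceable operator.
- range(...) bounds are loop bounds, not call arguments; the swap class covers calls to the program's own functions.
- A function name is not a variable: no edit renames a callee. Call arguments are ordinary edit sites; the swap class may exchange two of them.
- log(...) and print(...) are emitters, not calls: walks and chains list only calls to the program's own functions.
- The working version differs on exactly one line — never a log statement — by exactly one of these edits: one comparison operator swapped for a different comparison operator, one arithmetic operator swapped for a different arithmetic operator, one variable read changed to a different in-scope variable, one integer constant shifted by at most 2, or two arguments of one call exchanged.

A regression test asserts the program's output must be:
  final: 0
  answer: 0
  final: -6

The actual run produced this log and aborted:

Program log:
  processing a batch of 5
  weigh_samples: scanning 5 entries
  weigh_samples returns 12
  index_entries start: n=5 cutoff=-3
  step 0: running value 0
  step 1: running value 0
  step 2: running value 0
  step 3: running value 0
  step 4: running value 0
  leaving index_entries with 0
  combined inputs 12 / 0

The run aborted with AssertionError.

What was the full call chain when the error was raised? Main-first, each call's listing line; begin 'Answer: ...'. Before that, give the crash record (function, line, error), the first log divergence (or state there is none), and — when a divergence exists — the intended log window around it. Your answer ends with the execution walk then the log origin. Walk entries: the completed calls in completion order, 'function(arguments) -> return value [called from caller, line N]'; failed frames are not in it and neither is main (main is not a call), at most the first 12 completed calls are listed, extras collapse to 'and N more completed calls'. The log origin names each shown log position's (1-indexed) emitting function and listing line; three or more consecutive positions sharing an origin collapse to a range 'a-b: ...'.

Answer: main -> verify_load (called at line 57).
Key observation: Everything matches until log position 6, which reads 'step 1: running value 0' in place of 'step 1: running value 4'.
Crash: verify_load, line 30, AssertionError.
First divergence: position 6; shown 'step 1: running value 0' vs intended 'step 1: running value 4'.
Intended log window:
  4: index_entries start: n=5 cutoff=-3
  5: step 0: running value 0
  6: step 1: running value 4
  7: step 2: running value 4
Execution walk:
  weigh_samples([-5, 4, -3, 12, -1]) -> 12  [called from verify_load, line 27]
  index_entries([-5, 4, -3, 12, -1], -3) -> 0  [called from verify_load, line 28]
Log origin:
  1 — main, line 56
  2 — weigh_samples, line 2
  3 — weigh_samples, line 7
  4 — index_entries, line 11
  5-9 — index_entries, line 16
  10 — index_entries, line 17
  11 — verify_load, line 29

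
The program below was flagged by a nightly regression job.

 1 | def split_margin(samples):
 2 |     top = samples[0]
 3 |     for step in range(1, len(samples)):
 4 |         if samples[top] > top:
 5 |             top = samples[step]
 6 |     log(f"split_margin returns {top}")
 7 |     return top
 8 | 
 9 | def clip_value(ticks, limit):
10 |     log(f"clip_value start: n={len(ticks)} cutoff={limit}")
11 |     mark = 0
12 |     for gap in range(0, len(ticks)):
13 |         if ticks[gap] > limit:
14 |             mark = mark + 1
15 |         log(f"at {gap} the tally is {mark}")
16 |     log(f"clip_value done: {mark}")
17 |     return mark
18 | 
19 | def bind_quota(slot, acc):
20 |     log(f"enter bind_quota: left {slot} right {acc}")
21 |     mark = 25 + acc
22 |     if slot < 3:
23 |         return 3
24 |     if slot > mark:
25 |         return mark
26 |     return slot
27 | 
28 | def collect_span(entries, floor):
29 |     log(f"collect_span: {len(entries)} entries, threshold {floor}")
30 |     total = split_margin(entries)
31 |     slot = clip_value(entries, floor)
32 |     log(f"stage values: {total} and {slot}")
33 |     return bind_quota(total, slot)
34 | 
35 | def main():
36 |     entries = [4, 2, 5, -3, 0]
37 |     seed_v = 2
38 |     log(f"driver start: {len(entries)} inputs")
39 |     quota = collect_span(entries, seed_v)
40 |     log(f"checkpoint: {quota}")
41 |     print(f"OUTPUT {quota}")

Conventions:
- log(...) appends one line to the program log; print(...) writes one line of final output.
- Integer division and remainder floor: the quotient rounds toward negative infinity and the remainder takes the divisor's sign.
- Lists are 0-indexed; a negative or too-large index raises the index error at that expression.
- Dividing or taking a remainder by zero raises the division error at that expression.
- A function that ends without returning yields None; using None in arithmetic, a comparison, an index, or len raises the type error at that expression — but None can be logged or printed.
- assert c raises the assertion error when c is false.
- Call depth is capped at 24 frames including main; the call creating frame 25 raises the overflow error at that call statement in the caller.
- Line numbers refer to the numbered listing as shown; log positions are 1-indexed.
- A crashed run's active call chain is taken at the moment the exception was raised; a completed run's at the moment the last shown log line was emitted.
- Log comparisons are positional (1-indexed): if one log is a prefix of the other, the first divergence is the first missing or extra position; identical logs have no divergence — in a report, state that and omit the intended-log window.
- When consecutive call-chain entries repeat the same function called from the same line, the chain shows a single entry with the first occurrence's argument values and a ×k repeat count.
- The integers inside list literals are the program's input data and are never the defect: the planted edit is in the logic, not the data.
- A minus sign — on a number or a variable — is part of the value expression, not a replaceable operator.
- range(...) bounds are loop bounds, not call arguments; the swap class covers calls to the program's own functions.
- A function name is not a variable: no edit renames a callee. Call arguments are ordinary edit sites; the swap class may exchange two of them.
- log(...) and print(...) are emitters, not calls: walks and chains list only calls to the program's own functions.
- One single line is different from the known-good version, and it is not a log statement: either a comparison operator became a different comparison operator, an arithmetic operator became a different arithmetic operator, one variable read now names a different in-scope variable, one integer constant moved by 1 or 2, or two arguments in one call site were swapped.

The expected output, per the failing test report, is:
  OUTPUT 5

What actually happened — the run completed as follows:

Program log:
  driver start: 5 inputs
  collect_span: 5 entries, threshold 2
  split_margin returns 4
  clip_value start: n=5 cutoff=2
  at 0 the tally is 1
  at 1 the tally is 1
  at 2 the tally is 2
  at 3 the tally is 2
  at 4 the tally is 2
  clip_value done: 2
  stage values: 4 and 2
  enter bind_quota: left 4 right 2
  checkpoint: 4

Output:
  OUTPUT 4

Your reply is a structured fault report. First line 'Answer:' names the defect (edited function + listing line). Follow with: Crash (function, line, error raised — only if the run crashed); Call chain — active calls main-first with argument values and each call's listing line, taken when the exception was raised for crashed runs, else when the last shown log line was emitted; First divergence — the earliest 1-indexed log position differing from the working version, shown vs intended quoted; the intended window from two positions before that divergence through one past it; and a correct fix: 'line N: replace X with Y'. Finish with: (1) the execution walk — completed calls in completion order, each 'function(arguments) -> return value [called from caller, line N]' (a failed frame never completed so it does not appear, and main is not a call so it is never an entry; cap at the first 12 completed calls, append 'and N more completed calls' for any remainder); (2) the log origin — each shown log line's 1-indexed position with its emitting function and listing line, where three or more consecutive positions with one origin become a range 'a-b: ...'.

Answer: the defect is in split_margin at line 4.
Core observation: The earliest visible damage is log position 3 — 'split_margin returns 4' rather than the intended 'split_margin returns 5'.
Call chain: main.
First divergence: position 3 — the shown line 'split_margin returns 4' should read 'split_margin returns 5'.
Intended log window:
  1: driver start: 5 inputs
  2: collect_span: 5 entries, threshold 2
  3: split_margin returns 5
  4: clip_value start: n=5 cutoff=2
Execution walk:
  split_margin([4, 2, 5, -3, 0]) -> 4  [called from collect_span, line 30]
  clip_value([4, 2, 5, -3, 0], 2) -> 2  [called from collect_span, line 31]
  bind_quota(4, 2) -> 4  [called from collect_span, line 33]
  collect_span([4, 2, 5, -3, 0], 2) -> 4  [called from main, line 39]
Log origin:
  1 — main, line 38
  2 — collect_span, line 29
  3 — split_margin, line 6
  4 — clip_value, line 10
  5-9 — clip_value, line 15
  10 — clip_value, line 16
  11 — collect_span, line 32
  12 — bind_quota, line 20
  13 — main, line 40
A correct fix: line 4: replace `samples[top]` with `samples[step]`.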